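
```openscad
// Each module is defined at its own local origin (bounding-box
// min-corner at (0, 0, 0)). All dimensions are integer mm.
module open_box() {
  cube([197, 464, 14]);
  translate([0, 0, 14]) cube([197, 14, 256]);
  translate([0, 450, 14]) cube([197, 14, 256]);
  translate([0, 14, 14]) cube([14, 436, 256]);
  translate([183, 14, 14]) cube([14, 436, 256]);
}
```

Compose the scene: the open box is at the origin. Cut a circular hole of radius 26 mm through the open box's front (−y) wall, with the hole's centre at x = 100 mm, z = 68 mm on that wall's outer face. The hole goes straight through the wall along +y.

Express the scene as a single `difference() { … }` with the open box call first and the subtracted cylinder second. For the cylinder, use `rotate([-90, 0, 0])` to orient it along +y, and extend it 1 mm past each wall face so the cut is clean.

difference() {
  open_box();
  translate([100, -1, 68]) rotate([-90, 0, 0]) cylinder(h = 16, r = 26);
}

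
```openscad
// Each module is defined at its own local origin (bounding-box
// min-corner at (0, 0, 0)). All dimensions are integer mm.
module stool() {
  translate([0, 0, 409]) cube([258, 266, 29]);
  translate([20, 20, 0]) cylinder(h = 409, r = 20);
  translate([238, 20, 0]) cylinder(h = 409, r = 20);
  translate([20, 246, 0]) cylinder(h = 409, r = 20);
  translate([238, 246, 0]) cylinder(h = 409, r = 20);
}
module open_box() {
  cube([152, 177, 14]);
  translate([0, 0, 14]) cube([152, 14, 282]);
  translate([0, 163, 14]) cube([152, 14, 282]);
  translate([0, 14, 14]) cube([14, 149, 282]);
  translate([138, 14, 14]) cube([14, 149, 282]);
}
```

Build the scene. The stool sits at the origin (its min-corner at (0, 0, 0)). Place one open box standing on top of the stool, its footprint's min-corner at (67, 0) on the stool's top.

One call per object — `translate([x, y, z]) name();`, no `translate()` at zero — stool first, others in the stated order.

stool();
translate([67, 0, 438]) open_box();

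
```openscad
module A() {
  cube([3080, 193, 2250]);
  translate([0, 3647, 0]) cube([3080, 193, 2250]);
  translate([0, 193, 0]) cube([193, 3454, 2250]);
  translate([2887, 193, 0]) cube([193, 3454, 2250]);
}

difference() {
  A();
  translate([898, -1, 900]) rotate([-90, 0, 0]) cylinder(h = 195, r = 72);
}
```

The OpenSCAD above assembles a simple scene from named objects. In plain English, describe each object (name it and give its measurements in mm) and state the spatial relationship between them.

A is a box-shaped house frame (walls only): outside footprint 3080×3840 mm, wall height 2250 mm, wall thickness 193 mm. The two y-facing walls run the full x-width; the two x-facing walls fit between the inner faces of the y-facing walls.

The house frame has a circular hole of radius 72 mm through its front wall, centred at (x = 898, z = 900).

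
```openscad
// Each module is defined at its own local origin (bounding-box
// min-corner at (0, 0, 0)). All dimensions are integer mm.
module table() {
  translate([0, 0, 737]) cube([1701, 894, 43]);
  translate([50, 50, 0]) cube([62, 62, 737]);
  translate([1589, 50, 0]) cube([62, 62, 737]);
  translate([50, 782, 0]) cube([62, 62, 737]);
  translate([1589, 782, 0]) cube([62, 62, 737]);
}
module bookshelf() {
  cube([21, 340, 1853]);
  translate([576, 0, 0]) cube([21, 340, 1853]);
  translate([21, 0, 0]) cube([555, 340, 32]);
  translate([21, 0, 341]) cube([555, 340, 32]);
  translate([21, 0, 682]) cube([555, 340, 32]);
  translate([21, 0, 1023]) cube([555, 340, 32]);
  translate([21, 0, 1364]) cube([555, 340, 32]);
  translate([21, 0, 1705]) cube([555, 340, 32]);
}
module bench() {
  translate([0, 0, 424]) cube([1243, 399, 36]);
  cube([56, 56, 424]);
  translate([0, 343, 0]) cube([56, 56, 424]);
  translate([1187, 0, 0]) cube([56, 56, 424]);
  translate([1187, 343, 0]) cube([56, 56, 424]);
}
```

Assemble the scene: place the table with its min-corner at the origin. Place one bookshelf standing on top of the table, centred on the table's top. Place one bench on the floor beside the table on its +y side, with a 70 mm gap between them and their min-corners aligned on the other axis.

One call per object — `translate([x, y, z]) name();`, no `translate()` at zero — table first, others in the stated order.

table();
translate([552, 277, 780]) bookshelf();
translate([0, 964, 0]) bench();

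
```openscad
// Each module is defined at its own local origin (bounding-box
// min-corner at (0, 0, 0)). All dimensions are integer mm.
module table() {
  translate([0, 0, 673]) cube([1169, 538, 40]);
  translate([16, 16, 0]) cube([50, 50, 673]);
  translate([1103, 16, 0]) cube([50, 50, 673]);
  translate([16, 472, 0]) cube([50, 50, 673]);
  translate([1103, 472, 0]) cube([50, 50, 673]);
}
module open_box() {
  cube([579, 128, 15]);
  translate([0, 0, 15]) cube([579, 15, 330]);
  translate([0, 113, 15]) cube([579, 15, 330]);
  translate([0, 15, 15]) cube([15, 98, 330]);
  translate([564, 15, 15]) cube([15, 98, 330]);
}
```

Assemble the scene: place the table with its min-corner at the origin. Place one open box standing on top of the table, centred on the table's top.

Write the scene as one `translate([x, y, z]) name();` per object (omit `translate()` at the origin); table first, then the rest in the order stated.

table();
translate([295, 205, 713]) open_box();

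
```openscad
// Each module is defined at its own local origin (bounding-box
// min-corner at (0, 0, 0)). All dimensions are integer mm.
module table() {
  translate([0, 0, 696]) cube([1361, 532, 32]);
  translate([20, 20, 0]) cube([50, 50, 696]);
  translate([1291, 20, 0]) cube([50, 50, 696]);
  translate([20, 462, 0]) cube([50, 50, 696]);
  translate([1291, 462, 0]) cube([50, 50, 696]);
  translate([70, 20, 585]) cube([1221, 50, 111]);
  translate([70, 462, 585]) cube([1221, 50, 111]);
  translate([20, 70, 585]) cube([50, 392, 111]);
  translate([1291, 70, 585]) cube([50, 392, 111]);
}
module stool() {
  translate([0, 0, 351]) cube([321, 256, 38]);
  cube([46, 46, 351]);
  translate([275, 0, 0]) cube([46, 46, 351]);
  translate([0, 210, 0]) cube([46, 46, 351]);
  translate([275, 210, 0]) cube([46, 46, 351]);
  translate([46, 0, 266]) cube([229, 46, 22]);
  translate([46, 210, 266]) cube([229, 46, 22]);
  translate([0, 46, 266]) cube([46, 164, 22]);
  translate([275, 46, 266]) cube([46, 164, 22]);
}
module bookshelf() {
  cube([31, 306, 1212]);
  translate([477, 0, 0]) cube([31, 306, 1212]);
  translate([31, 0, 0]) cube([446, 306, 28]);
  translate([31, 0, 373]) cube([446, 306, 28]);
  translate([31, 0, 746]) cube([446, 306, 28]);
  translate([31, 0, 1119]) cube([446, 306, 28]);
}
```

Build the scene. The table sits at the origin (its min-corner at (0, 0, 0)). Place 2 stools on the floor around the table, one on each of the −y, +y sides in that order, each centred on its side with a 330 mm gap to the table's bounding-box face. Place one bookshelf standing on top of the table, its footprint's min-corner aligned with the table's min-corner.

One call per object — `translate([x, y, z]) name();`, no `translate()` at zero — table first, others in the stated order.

table();
translate([520, -586, 0]) stool();
translate([520, 862, 0]) stool();
translate([0, 0, 728]) bookshelf();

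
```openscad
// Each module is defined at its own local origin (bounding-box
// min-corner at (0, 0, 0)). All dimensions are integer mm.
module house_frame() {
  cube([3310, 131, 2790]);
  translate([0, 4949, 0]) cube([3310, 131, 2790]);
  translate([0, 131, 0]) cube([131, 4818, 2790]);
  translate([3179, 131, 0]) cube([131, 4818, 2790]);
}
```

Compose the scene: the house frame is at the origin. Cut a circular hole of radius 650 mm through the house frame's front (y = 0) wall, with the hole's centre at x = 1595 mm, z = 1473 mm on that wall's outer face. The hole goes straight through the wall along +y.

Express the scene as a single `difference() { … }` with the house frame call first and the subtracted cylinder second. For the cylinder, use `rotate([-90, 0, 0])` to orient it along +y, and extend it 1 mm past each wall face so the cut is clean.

difference() {
  house_frame();
  translate([1595, -1, 1473]) rotate([-90, 0, 0]) cylinder(h = 133, r = 650);
}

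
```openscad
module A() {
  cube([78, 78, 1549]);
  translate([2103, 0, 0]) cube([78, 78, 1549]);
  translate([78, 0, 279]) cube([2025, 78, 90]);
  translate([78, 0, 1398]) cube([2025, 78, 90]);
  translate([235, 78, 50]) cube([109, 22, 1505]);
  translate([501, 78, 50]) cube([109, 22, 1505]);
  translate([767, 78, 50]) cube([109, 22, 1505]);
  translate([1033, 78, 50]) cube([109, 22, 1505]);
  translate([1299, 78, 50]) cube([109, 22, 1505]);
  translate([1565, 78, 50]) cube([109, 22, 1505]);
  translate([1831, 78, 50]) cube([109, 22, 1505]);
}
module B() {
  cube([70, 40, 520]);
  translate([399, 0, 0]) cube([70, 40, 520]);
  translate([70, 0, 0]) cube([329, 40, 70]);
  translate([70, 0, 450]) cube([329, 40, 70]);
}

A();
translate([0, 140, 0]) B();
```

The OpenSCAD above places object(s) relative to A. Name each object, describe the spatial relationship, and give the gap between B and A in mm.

A is a fence section. B is a picture frame. The picture frame is on the floor beside the fence section on its +y side. The gap between the picture frame and the fence section is 40 mm.

The picture frame's nearest face is 40 mm from the fence section's +y face.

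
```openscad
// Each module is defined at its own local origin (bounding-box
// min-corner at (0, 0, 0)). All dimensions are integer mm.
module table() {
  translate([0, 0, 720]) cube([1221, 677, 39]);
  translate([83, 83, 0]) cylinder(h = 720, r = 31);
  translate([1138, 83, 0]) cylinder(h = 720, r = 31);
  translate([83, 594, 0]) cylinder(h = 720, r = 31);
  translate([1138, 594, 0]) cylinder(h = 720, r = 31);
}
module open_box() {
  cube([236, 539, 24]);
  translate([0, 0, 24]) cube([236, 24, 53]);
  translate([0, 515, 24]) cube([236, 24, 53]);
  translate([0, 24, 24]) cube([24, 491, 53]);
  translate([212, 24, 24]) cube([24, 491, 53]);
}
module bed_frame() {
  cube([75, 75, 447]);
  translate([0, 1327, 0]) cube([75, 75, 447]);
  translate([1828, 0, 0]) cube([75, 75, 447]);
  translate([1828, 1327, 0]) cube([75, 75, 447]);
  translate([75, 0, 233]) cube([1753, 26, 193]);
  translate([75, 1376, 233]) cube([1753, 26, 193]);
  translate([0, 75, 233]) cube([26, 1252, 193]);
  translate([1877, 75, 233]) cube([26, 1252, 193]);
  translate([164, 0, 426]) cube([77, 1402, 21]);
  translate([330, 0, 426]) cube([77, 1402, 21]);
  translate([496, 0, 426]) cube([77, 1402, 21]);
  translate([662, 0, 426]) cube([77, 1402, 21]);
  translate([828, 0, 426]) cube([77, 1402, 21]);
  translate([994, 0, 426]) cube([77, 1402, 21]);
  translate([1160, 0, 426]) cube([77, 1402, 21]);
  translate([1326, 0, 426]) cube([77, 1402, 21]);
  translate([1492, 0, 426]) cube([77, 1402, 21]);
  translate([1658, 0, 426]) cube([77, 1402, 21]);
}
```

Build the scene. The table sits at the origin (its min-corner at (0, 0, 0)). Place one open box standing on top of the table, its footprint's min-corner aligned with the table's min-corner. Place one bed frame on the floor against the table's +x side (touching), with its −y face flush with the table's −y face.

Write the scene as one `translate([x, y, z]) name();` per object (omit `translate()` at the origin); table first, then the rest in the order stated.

table();
translate([0, 0, 759]) open_box();
translate([1221, 0, 0]) bed_frame();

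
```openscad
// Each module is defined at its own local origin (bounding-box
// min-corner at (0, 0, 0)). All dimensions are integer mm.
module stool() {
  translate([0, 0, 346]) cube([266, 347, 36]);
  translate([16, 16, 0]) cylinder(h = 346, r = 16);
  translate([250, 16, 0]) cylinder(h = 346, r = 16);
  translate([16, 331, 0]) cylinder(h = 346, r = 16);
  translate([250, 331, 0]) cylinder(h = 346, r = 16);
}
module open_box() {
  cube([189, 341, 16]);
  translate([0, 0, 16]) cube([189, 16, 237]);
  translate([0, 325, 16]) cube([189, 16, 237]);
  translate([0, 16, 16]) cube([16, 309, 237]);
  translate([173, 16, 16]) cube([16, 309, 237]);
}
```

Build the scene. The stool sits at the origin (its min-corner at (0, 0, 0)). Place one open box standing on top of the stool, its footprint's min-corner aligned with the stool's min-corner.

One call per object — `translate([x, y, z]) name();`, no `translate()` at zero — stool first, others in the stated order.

stool();
translate([0, 0, 382]) open_box();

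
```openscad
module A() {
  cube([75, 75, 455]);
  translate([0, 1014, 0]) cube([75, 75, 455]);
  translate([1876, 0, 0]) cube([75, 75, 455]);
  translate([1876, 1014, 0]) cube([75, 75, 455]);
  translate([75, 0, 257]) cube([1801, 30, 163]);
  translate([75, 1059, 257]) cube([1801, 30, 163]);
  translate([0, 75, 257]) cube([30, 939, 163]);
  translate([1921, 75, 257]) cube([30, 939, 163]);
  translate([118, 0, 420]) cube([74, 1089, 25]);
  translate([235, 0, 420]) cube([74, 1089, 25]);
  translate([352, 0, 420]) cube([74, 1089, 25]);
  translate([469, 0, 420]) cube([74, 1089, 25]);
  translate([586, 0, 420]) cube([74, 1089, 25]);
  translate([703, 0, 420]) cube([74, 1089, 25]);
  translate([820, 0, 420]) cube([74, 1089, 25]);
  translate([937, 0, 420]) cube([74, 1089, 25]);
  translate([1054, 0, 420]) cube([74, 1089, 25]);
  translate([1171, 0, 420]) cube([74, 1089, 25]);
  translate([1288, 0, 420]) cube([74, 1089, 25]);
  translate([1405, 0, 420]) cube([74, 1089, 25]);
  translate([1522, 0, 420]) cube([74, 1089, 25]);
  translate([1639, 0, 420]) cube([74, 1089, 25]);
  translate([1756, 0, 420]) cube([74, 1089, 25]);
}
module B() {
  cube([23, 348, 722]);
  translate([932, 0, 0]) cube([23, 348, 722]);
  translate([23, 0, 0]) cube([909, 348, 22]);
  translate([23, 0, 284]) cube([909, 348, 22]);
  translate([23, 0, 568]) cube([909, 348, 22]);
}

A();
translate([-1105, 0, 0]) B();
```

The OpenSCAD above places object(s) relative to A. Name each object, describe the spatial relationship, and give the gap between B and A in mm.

A is a bed frame. B is a bookshelf. The bookshelf is on the floor beside the bed frame on its −x side. The gap between the bookshelf and the bed frame is 150 mm.

The bookshelf's nearest face is 150 mm from the bed frame's −x face.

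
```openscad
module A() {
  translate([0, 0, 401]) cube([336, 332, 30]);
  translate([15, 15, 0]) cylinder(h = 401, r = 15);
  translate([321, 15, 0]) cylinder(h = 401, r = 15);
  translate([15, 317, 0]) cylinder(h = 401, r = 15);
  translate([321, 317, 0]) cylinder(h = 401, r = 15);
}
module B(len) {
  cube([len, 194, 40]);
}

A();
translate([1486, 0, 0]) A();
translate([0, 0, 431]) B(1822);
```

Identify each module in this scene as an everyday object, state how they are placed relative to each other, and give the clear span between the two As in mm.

Second stool starts at x = 1486; first ends at x = 336; clear span = 1486 − 336 = 1150 mm.

A is a stool. B is a beam. A beam spans the tops of two stools. The clear span between the two stools is 1150 mm.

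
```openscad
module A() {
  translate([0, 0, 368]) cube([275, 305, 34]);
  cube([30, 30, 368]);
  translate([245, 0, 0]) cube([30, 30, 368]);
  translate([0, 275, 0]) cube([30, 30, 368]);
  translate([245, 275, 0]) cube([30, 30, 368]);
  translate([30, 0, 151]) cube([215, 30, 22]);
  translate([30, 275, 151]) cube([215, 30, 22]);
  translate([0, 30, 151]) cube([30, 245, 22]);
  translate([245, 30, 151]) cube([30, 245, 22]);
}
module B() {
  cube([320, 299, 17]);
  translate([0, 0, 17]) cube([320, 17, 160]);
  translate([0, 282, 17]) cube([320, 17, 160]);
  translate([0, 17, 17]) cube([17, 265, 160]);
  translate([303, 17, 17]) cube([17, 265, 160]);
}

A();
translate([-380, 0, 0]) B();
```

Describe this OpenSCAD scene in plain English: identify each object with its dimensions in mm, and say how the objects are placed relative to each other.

A is a four-legged stool. The seat is a 275×305×34 mm slab whose top surface is at z = 402 mm; four square legs, each 30×30 mm in cross-section, run from the floor (z = 0) to the underside of the seat, each flush with a corner of the seat. Four stretchers, 30 mm wide and 22 mm tall, connect adjacent legs with their undersides at z = 151 mm, each running between the inner faces of the legs it joins and aligned with the legs' outer faces on the other axis.

B is an open-topped rectangular box: outside dimensions 320×299×177 mm, with a uniform wall and base thickness of 17 mm. The base is a full 320×299 slab on the floor; four walls sit on top of the base. The front and back walls (the −y and +y sides) span the full width; the two side walls fit between them.

The open box is on the floor beside the stool on its −x side.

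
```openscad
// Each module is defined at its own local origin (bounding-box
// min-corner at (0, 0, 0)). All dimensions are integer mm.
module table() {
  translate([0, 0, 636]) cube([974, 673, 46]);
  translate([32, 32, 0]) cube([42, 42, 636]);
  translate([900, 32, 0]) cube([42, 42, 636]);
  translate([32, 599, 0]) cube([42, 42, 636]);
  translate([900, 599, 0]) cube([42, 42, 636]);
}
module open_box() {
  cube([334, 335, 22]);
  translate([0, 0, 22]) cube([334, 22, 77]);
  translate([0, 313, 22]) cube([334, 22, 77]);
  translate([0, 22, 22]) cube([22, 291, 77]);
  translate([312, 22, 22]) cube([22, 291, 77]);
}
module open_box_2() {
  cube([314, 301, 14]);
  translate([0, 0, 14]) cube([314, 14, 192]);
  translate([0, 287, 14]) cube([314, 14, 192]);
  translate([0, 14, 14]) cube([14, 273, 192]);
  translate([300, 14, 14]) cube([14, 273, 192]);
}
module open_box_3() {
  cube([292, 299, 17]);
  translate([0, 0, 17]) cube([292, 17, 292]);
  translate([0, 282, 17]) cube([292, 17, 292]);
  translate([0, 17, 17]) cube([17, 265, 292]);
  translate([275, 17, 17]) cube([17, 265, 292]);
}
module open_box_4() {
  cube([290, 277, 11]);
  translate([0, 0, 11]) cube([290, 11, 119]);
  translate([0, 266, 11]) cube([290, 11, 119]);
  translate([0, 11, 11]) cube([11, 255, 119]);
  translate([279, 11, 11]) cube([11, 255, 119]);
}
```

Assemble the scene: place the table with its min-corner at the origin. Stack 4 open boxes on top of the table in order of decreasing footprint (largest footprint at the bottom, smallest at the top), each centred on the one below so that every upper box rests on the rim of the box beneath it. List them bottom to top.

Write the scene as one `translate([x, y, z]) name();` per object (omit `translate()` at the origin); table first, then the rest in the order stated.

table();
translate([320, 169, 682]) open_box();
translate([330, 186, 781]) open_box_2();
translate([341, 187, 987]) open_box_3();
translate([342, 198, 1296]) open_box_4();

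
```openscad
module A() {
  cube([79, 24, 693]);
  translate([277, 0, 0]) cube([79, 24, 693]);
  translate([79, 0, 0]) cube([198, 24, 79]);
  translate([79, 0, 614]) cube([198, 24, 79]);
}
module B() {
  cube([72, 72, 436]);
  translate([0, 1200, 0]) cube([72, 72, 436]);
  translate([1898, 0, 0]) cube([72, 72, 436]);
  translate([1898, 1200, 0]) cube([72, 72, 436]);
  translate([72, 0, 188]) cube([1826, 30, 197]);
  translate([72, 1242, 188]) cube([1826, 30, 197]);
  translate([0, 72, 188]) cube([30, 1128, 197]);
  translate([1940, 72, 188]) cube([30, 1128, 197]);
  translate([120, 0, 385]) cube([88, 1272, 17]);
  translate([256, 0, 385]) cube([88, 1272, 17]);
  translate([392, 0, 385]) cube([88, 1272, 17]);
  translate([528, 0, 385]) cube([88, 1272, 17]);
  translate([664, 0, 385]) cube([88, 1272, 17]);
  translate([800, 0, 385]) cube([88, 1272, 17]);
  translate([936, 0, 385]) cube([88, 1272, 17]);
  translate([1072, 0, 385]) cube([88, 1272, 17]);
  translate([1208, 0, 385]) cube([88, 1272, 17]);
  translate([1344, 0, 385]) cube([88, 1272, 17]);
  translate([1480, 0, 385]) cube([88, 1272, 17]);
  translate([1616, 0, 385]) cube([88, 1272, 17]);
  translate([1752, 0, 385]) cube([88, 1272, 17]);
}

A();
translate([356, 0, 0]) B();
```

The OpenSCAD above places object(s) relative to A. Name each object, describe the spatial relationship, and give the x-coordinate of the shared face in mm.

A is a picture frame. B is a bed frame. The bed frame is against the picture frame's +x side, with their −y faces flush. The x-coordinate of the shared face is 356 mm.

The picture frame's +x face and the bed frame's −x face are both at x = 356 mm.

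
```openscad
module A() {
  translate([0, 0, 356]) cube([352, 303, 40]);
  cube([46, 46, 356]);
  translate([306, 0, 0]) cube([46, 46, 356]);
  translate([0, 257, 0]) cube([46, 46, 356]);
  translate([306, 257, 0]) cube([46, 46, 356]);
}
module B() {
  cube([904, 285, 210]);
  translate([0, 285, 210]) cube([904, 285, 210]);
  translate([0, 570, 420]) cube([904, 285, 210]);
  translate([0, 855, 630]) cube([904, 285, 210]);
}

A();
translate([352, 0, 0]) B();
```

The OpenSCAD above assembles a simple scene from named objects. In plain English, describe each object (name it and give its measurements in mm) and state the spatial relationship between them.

A is a four-legged stool. The seat is 352×303 mm, 40 mm thick, top at z = 396 mm. It stands on four square legs, each 46×46 mm in cross-section, from z = 0 to the seat underside, each flush with a corner of the seat.

B is a run of 4 identical solid stair steps. Each tread is 904×285 mm and each step block is 210 mm high. Step 1 rests on the floor; step k is offset from step 1 by (k−1)×285 mm in y and (k−1)×210 mm in z.

The staircase is against the stool's +x side, with their −y faces flush.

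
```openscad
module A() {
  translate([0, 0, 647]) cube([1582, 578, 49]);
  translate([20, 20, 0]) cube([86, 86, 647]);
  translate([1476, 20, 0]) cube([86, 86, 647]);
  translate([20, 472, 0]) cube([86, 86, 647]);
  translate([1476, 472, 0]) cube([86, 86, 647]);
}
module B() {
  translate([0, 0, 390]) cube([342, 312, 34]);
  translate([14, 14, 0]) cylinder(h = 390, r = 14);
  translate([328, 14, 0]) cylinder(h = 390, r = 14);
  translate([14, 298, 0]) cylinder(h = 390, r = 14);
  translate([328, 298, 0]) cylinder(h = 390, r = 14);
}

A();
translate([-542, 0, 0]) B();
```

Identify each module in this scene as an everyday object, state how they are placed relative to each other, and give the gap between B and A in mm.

The stool's nearest face is 200 mm from the table's −x face.

A is a table. B is a stool. The stool is on the floor beside the table on its −x side. The gap between the stool and the table is 200 mm.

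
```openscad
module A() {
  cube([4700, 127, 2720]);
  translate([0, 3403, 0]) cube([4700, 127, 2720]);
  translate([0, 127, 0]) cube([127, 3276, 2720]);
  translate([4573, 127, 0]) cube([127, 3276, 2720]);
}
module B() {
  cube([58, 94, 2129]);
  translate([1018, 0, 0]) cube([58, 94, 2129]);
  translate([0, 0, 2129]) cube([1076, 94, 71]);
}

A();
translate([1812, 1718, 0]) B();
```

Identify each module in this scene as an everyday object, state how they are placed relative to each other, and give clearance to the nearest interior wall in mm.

A is a house frame. B is a door frame. The door frame sits inside the house frame, centred. The clearance to the nearest interior wall is 1591 mm.

Clearances: x = 1685, y = 1591; minimum 1591 mm.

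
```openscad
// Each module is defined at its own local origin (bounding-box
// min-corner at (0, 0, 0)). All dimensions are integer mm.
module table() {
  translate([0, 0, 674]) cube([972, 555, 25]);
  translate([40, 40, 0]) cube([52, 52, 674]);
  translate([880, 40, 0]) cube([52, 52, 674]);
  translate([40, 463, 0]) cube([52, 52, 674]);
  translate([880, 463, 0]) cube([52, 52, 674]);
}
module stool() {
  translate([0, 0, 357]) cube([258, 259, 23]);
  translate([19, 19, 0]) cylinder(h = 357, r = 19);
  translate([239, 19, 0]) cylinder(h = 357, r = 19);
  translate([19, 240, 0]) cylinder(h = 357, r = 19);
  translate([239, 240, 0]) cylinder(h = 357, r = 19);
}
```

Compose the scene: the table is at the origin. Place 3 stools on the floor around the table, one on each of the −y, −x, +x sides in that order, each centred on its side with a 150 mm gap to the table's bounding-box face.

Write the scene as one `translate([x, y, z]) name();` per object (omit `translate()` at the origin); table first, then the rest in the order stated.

table();
translate([357, -409, 0]) stool();
translate([-408, 148, 0]) stool();
translate([1122, 148, 0]) stool();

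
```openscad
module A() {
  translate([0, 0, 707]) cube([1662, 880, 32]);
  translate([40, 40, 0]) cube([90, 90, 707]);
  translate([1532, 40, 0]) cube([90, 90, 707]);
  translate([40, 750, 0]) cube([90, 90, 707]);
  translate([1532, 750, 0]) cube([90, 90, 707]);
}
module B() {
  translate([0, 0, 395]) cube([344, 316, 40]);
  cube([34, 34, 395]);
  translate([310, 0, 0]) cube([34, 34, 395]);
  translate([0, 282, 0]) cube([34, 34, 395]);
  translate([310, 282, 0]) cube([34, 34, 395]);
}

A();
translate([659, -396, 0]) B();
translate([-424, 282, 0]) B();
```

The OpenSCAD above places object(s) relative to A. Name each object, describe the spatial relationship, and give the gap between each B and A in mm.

A is a table. B is a stool. Two stools sit around the table at the −y, −x sides. The gap between each stool and the table is 80 mm.

Each stool's nearest face is 80 mm from the table's bounding box.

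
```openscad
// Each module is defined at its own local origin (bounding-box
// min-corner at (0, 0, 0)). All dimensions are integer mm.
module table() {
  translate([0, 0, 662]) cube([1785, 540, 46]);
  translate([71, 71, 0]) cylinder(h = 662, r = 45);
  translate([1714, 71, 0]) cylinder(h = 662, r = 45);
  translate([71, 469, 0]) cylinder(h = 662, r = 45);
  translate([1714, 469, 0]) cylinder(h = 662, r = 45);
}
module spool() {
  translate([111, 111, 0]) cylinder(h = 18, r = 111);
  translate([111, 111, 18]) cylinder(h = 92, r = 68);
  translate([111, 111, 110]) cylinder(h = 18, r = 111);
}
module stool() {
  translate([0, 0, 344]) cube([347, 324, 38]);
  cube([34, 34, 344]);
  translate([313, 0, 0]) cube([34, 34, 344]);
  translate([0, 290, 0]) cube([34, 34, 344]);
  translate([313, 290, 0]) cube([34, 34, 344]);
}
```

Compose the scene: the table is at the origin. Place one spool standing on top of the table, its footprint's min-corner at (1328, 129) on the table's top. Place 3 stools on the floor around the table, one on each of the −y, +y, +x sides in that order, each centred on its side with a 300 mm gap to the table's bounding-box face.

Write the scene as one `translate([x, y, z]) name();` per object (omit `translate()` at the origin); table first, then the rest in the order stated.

table();
translate([1328, 129, 708]) spool();
translate([719, -624, 0]) stool();
translate([719, 840, 0]) stool();
translate([2085, 108, 0]) stool();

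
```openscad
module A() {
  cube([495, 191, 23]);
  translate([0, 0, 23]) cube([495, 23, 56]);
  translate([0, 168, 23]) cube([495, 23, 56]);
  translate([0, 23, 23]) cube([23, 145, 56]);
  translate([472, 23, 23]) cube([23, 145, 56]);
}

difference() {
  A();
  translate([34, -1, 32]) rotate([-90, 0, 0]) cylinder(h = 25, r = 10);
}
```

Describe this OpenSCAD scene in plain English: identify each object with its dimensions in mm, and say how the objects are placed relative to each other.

A is an open storage box with external size 495×191×79 mm and wall thickness 23 mm (the base is also 23 mm thick). The base covers the whole footprint; the four walls stand on the base, with the y-facing walls full-width and the x-facing walls fitting between their inner faces.

The open box has a circular hole of radius 10 mm through its front wall, centred at (x = 34, z = 32).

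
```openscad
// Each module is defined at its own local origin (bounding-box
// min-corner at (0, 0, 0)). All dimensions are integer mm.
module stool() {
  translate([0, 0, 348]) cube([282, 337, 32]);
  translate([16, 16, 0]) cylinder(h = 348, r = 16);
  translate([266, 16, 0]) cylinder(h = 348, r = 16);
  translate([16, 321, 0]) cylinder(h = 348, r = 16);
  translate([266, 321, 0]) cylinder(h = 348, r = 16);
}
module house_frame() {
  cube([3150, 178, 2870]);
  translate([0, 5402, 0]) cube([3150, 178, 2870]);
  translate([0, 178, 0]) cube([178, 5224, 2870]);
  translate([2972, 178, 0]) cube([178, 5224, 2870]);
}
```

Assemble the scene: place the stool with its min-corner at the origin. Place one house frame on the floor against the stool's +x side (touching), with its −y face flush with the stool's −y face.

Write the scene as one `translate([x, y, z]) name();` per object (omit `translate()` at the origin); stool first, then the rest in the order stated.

stool();
translate([282, 0, 0]) house_frame();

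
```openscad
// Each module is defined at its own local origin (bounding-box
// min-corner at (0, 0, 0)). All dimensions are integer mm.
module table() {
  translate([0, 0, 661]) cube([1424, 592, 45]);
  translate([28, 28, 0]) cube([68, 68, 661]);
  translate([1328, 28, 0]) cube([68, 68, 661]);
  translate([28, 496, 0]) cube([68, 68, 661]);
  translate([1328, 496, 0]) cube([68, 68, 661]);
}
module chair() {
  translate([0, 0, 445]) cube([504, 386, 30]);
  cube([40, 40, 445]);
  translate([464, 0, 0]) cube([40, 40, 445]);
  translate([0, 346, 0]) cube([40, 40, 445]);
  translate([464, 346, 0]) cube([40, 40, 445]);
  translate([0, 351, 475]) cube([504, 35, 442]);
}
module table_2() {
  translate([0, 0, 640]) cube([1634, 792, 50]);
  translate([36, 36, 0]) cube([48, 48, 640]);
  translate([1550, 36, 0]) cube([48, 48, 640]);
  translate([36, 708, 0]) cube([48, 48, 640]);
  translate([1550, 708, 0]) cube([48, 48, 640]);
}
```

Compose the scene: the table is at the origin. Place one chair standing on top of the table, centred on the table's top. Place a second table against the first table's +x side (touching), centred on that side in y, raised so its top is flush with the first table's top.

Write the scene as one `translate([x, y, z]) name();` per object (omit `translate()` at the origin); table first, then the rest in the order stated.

table();
translate([460, 103, 706]) chair();
translate([1424, -100, 16]) table_2();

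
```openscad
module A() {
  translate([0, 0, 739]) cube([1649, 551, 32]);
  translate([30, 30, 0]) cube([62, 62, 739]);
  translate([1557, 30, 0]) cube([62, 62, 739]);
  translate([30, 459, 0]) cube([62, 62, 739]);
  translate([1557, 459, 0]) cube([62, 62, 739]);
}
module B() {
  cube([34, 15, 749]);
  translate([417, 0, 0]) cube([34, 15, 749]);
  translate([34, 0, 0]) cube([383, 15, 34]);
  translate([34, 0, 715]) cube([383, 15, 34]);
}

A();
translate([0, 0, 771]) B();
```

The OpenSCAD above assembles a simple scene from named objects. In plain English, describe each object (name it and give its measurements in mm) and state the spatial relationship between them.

A is a table with a 1649×551 mm rectangular top, 32 mm thick, top surface at z = 771 mm, supported by four 62×62 mm square legs, each inset 30 mm from the nearest pair of top edges, running from the floor.

B is a picture frame with a 383×681 mm rectangular opening (x by z) and a uniform 34 mm border on every side. Frame depth is 15 mm along y. It is built from two vertical stiles running the full outside height and two horizontal rails spanning the gap between the stiles.

The picture frame is on top of the table.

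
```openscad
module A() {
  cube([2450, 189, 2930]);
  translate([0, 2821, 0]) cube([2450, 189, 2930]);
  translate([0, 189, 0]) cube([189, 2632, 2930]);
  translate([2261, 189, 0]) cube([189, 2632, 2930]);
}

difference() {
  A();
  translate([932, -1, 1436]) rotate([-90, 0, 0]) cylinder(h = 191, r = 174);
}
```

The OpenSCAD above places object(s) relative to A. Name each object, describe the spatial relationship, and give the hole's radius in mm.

A is a house frame. The house frame has a circular hole through its front wall. The hole's radius is 174 mm.

The subtracted cylinder has r = 174 mm.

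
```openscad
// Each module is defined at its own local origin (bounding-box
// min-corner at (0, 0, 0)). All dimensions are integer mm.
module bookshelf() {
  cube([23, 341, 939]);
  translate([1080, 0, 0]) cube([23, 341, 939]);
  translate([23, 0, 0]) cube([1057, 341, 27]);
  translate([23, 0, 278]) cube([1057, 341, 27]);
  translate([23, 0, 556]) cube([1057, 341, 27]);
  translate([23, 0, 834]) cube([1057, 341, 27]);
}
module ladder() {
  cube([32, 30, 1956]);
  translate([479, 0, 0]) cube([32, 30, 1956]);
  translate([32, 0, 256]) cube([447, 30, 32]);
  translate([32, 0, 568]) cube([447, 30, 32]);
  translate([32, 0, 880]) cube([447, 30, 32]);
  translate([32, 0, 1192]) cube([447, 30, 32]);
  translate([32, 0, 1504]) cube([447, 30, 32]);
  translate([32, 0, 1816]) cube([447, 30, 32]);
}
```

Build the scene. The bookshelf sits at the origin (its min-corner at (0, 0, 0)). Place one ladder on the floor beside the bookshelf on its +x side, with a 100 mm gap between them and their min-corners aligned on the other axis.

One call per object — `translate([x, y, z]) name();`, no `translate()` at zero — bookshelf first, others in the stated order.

bookshelf();
translate([1203, 0, 0]) ladder();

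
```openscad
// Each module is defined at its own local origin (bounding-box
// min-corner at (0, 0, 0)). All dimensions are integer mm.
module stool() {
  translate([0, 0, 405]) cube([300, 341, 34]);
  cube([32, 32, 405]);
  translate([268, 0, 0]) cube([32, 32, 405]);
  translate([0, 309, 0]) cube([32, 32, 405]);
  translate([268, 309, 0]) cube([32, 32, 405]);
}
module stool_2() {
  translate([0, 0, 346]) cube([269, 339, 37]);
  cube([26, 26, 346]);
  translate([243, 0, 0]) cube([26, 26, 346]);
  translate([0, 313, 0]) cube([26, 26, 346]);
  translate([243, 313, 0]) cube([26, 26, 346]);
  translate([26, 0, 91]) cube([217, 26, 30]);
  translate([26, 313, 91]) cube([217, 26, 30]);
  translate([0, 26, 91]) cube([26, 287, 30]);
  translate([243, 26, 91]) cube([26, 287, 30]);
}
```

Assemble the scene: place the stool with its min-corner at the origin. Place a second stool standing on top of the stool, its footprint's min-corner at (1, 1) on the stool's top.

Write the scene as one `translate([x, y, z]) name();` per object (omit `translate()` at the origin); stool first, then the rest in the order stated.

stool();
translate([1, 1, 439]) stool_2();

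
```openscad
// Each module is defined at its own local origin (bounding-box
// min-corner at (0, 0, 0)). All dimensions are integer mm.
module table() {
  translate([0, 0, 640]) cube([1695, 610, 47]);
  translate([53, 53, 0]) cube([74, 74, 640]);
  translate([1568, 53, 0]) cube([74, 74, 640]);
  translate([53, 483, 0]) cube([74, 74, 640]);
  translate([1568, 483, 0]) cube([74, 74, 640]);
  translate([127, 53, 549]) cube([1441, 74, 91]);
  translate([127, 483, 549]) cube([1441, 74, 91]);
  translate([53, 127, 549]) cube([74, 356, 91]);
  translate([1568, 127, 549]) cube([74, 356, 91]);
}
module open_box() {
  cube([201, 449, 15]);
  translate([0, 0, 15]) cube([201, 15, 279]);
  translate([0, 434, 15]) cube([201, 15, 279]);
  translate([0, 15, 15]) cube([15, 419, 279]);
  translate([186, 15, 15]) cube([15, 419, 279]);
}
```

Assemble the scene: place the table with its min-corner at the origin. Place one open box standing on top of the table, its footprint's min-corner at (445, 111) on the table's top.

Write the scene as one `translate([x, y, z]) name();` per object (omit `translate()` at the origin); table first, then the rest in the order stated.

table();
translate([445, 111, 687]) open_box();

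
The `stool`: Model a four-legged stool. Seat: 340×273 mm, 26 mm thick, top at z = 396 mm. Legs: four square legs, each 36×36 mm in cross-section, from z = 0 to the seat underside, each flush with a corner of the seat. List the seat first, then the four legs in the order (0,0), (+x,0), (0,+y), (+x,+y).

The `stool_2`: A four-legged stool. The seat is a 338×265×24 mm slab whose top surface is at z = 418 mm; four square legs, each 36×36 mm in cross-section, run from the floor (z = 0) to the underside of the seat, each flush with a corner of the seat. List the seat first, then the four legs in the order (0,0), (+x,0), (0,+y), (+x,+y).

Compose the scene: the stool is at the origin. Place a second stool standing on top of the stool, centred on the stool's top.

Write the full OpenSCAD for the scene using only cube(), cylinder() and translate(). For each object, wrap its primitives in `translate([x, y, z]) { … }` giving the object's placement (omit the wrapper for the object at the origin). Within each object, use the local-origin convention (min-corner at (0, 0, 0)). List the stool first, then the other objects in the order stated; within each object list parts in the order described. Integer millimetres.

translate([0, 0, 370]) cube([340, 273, 26]);
cube([36, 36, 370]);
translate([304, 0, 0]) cube([36, 36, 370]);
translate([0, 237, 0]) cube([36, 36, 370]);
translate([304, 237, 0]) cube([36, 36, 370]);
translate([1, 4, 396]) {
  translate([0, 0, 394]) cube([338, 265, 24]);
  cube([36, 36, 394]);
  translate([302, 0, 0]) cube([36, 36, 394]);
  translate([0, 229, 0]) cube([36, 36, 394]);
  translate([302, 229, 0]) cube([36, 36, 394]);
}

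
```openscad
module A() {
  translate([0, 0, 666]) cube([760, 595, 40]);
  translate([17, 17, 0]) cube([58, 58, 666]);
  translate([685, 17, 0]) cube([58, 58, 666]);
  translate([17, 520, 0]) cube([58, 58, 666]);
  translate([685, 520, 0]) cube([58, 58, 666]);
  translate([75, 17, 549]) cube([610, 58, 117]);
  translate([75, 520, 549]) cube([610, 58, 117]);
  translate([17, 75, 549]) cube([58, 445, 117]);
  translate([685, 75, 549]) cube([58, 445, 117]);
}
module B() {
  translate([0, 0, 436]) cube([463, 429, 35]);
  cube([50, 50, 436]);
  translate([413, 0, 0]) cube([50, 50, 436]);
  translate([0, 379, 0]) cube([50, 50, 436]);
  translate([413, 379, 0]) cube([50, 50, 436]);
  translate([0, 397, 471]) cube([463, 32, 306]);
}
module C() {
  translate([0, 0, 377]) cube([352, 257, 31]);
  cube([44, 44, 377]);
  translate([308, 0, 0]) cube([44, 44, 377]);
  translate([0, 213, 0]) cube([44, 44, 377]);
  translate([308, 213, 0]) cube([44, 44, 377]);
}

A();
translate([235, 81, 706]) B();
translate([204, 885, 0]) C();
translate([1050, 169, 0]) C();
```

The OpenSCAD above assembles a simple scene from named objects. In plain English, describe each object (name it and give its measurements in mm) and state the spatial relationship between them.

A is a rectangular dining table. The top is 760×595×40 mm with its upper surface at z = 706 mm. It stands on four 58×58 mm square legs, each inset 17 mm from the nearest pair of top edges, running from the floor to the underside of the top. Four apron rails, 58 mm thick and 117 mm tall, run between adjacent legs with their top edges flush with the underside of the top and their outer faces flush with the legs' outer faces.

B is a chair. The seat is a 463×429×35 mm slab with its top at z = 471 mm, on four 50×50 mm corner legs (flush with the seat edges, standing on z = 0). A flat backrest 32 mm thick, 306 mm tall, spans the full seat width and rises from the seat top along its +y edge, rear face flush with the rear of the seat.

C is a simple wooden stool: a rectangular seat 352 mm (x) by 257 mm (y), 31 mm thick, top face at z = 408 mm, on four square legs, each 44×44 mm in cross-section. The legs rest on z = 0, each flush with a corner of the seat.

The chair is on top of the table. Two stools sit around the table at the +y, +x sides.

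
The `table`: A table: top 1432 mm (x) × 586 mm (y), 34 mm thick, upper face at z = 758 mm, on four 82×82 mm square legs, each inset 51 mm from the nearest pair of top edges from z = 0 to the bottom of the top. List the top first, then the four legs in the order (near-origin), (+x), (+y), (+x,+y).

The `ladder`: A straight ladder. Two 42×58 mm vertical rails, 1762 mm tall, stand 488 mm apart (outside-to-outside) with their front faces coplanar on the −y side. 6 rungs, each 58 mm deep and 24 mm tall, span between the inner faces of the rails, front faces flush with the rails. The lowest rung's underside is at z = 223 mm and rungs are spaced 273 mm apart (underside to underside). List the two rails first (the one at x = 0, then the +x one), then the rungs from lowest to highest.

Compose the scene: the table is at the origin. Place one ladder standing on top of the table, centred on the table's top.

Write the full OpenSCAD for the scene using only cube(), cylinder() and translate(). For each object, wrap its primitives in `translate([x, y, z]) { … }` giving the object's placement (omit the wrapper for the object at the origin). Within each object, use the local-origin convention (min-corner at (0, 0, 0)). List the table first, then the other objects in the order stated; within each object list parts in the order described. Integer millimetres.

translate([0, 0, 724]) cube([1432, 586, 34]);
translate([51, 51, 0]) cube([82, 82, 724]);
translate([1299, 51, 0]) cube([82, 82, 724]);
translate([51, 453, 0]) cube([82, 82, 724]);
translate([1299, 453, 0]) cube([82, 82, 724]);
translate([472, 264, 758]) {
  cube([42, 58, 1762]);
  translate([446, 0, 0]) cube([42, 58, 1762]);
  translate([42, 0, 223]) cube([404, 58, 24]);
  translate([42, 0, 496]) cube([404, 58, 24]);
  translate([42, 0, 769]) cube([404, 58, 24]);
  translate([42, 0, 1042]) cube([404, 58, 24]);
  translate([42, 0, 1315]) cube([404, 58, 24]);
  translate([42, 0, 1588]) cube([404, 58, 24]);
}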